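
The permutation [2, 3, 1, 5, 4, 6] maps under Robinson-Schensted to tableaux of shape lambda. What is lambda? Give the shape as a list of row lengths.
Row-insert each entry into an empty tableau.

After inserting 2: P = [[2]].
After inserting 3: P = [[2, 3]].
After inserting 1: P = [[1, 3], [2]].
After inserting 5: P = [[1, 3, 5], [2]].
After inserting 4: P = [[1, 3, 4], [2, 5]].
After inserting 6: P = [[1, 3, 4, 6], [2, 5]].

The final insertion tableau P = [[1, 3, 4, 6], [2, 5]] has shape [4, 2].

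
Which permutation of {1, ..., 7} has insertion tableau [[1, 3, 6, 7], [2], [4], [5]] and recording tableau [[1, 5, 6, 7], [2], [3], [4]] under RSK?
5 4 2 1 3 6 7

Reverse the RSK construction: for i from n down to 1, find the cell of Q containing i, remove the entry at that cell from P, and reverse-bump it up through P; the value ejected from row 1 is w(i).

Step i=7: Q has 7 at row 1, column 4; remove that cell from P, ejecting 7. So w(7) = 7. P is now [[1, 3, 6], [2], [4], [5]].
Step i=6: Q has 6 at row 1, column 3; remove that cell from P, ejecting 6. So w(6) = 6. P is now [[1, 3], [2], [4], [5]].
Step i=5: Q has 5 at row 1, column 2; remove that cell from P, ejecting 3. So w(5) = 3. P is now [[1], [2], [4], [5]].
Step i=4: Q has 4 at row 4, column 1; remove 5 from row 4 of P and reverse-bump: 5 enters row 3 and ejects 4; 4 enters row 2 and ejects 2; 2 enters row 1 and ejects 1. So w(4) = 1. P is now [[2], [4], [5]].
Step i=3: Q has 3 at row 3, column 1; remove 5 from row 3 of P and reverse-bump: 5 enters row 2 and ejects 4; 4 enters row 1 and ejects 2. So w(3) = 2. P is now [[4], [5]].
Step i=2: Q has 2 at row 2, column 1; remove 5 from row 2 of P and reverse-bump: 5 enters row 1 and ejects 4. So w(2) = 4. P is now [[5]].
Step i=1: Q has 1 at row 1, column 1; remove that cell from P, ejecting 5. So w(1) = 5. P is now [].

So w = 5 4 2 1 3 6 7.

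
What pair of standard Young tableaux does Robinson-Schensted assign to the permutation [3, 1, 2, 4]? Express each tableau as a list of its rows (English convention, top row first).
P = [[1, 2, 4], [3]], Q = [[1, 3, 4], [2]]

Insert each entry of the permutation into P by Schensted row insertion, recording in Q the position of each new cell.

Insert 3: appended to row 1. P = [[3]].
Insert 1: 1 bumps 3 from row 1; 3 starts row 2. P = [[1], [3]].
Insert 2: appended to row 1. P = [[1, 2], [3]].
Insert 4: appended to row 1. P = [[1, 2, 4], [3]].

So P = [[1, 2, 4], [3]], Q = [[1, 3, 4], [2]].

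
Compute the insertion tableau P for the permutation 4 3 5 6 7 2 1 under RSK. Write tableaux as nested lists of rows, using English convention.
Insert 4: appended to row 1. P = [[4]].
Insert 3: 3 bumps 4 from row 1; 4 starts row 2. P = [[3], [4]].
Insert 5: appended to row 1. P = [[3, 5], [4]].
Insert 6: appended to row 1. P = [[3, 5, 6], [4]].
Insert 7: appended to row 1. P = [[3, 5, 6, 7], [4]].
Insert 2: 2 bumps 3 from row 1; 3 bumps 4 from row 2; 4 starts row 3. P = [[2, 5, 6, 7], [3], [4]].
Insert 1: 1 bumps 2 from row 1; 2 bumps 3 from row 2; 3 bumps 4 from row 3; 4 starts row 4. P = [[1, 5, 6, 7], [2], [3], [4]].

So P = [[1, 5, 6, 7], [2], [3], [4]].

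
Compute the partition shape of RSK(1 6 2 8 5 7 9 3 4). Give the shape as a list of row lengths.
Row-insert each entry into an empty tableau.

After inserting 1: P = [[1]].
After inserting 6: P = [[1, 6]].
After inserting 2: P = [[1, 2], [6]].
After inserting 8: P = [[1, 2, 8], [6]].
After inserting 5: P = [[1, 2, 5], [6, 8]].
After inserting 7: P = [[1, 2, 5, 7], [6, 8]].
After inserting 9: P = [[1, 2, 5, 7, 9], [6, 8]].
After inserting 3: P = [[1, 2, 3, 7, 9], [5, 8], [6]].
After inserting 4: P = [[1, 2, 3, 4, 9], [5, 7], [6, 8]].

The final insertion tableau P = [[1, 2, 3, 4, 9], [5, 7], [6, 8]] has shape [5, 2, 2].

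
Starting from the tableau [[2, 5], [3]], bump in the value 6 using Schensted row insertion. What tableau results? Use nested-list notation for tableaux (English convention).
[[2, 5, 6], [3]]

6 is larger than every entry of row 1, so it is appended to row 1. The new tableau is [[2, 5, 6], [3]].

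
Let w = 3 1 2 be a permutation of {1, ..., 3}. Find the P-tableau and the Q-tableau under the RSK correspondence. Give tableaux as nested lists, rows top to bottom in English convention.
Insert each entry of the permutation into P by Schensted row insertion, recording in Q the position of each new cell.

Insert 3: appended to row 1. P = [[3]], Q = [[1]].
Insert 1: 1 bumps 3 from row 1; 3 starts row 2. P = [[1], [3]], Q = [[1], [2]].
Insert 2: appended to row 1. P = [[1, 2], [3]], Q = [[1, 3], [2]].

So P = [[1, 2], [3]], Q = [[1, 3], [2]].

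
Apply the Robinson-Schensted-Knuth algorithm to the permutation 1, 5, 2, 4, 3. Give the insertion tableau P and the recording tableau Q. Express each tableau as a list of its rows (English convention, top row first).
P = [[1, 2, 3], [4], [5]], Q = [[1, 2, 4], [3], [5]]

Insert each entry of the permutation into P by Schensted row insertion, recording in Q the position of each new cell.

Insert 1: appended to row 1. P = [[1]].
Insert 5: appended to row 1. P = [[1, 5]].
Insert 2: 2 bumps 5 from row 1; 5 starts row 2. P = [[1, 2], [5]].
Insert 4: appended to row 1. P = [[1, 2, 4], [5]].
Insert 3: 3 bumps 4 from row 1; 4 bumps 5 from row 2; 5 starts row 3. P = [[1, 2, 3], [4], [5]].

So P = [[1, 2, 3], [4], [5]], Q = [[1, 2, 4], [3], [5]].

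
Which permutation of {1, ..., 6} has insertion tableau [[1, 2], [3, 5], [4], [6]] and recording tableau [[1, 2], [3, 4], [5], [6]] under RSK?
Reverse the RSK construction: for i from n down to 1, find the cell of Q containing i, remove the entry at that cell from P, and reverse-bump it up through P; the value ejected from row 1 is w(i).

Step i=6: Q has 6 at row 4, column 1; remove 6 from row 4 of P and reverse-bump: 6 enters row 3 and ejects 4; 4 enters row 2 and ejects 3; 3 enters row 1 and ejects 2. So w(6) = 2. P is now [[1, 3], [4, 5], [6]].
Step i=5: Q has 5 at row 3, column 1; remove 6 from row 3 of P and reverse-bump: 6 enters row 2 and ejects 5; 5 enters row 1 and ejects 3. So w(5) = 3. P is now [[1, 5], [4, 6]].
Step i=4: Q has 4 at row 2, column 2; remove 6 from row 2 of P and reverse-bump: 6 enters row 1 and ejects 5. So w(4) = 5. P is now [[1, 6], [4]].
Step i=3: Q has 3 at row 2, column 1; remove 4 from row 2 of P and reverse-bump: 4 enters row 1 and ejects 1. So w(3) = 1. P is now [[4, 6]].
Step i=2: Q has 2 at row 1, column 2; remove that cell from P, ejecting 6. So w(2) = 6. P is now [[4]].
Step i=1: Q has 1 at row 1, column 1; remove that cell from P, ejecting 4. So w(1) = 4. P is now [].

So w = 4 6 1 5 3 2.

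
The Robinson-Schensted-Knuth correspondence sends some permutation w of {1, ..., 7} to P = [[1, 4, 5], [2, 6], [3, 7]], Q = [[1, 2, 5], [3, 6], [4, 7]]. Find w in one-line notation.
3 4 2 1 7 6 5

Reverse the RSK construction: for i from n down to 1, find the cell of Q containing i, remove the entry at that cell from P, and reverse-bump it up through P; the value ejected from row 1 is w(i).

Step i=7: Q has 7 at row 3, column 2; remove 7 from row 3 of P and reverse-bump: 7 enters row 2 and ejects 6; 6 enters row 1 and ejects 5. So w(7) = 5. P is now [[1, 4, 6], [2, 7], [3]].
Step i=6: Q has 6 at row 2, column 2; remove 7 from row 2 of P and reverse-bump: 7 enters row 1 and ejects 6. So w(6) = 6. P is now [[1, 4, 7], [2], [3]].
Step i=5: Q has 5 at row 1, column 3; remove that cell from P, ejecting 7. So w(5) = 7. P is now [[1, 4], [2], [3]].
Step i=4: Q has 4 at row 3, column 1; remove 3 from row 3 of P and reverse-bump: 3 enters row 2 and ejects 2; 2 enters row 1 and ejects 1. So w(4) = 1. P is now [[2, 4], [3]].
Step i=3: Q has 3 at row 2, column 1; remove 3 from row 2 of P and reverse-bump: 3 enters row 1 and ejects 2. So w(3) = 2. P is now [[3, 4]].
Step i=2: Q has 2 at row 1, column 2; remove that cell from P, ejecting 4. So w(2) = 4. P is now [[3]].
Step i=1: Q has 1 at row 1, column 1; remove that cell from P, ejecting 3. So w(1) = 3. P is now [].

So w = 3 4 2 1 7 6 5.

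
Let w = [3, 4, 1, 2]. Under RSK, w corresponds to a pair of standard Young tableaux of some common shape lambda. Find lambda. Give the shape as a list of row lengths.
[2, 2]

Row-insert each entry into an empty tableau.

After inserting 3: P = [[3]].
After inserting 4: P = [[3, 4]].
After inserting 1: P = [[1, 4], [3]].
After inserting 2: P = [[1, 2], [3, 4]].

The final insertion tableau P = [[1, 2], [3, 4]] has shape [2, 2].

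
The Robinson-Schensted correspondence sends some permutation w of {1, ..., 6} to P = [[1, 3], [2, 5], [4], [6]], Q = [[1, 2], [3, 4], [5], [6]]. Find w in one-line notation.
4 6 2 5 3 1

Reverse the RSK construction: for i from n down to 1, find the cell of Q containing i, remove the entry at that cell from P, and reverse-bump it up through P; the value ejected from row 1 is w(i).

Step i=6: Q has 6 at row 4, column 1; remove 6 from row 4 of P and reverse-bump: 6 enters row 3 and ejects 4; 4 enters row 2 and ejects 2; 2 enters row 1 and ejects 1. So w(6) = 1. P is now [[2, 3], [4, 5], [6]].
Step i=5: Q has 5 at row 3, column 1; remove 6 from row 3 of P and reverse-bump: 6 enters row 2 and ejects 5; 5 enters row 1 and ejects 3. So w(5) = 3. P is now [[2, 5], [4, 6]].
Step i=4: Q has 4 at row 2, column 2; remove 6 from row 2 of P and reverse-bump: 6 enters row 1 and ejects 5. So w(4) = 5. P is now [[2, 6], [4]].
Step i=3: Q has 3 at row 2, column 1; remove 4 from row 2 of P and reverse-bump: 4 enters row 1 and ejects 2. So w(3) = 2. P is now [[4, 6]].
Step i=2: Q has 2 at row 1, column 2; remove that cell from P, ejecting 6. So w(2) = 6. P is now [[4]].
Step i=1: Q has 1 at row 1, column 1; remove that cell from P, ejecting 4. So w(1) = 4. P is now [].

So w = 4 6 2 5 3 1.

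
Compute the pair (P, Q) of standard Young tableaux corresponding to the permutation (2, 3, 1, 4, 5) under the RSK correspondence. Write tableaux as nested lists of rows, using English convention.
P = [[1, 3, 4, 5], [2]], Q = [[1, 2, 4, 5], [3]]

Insert each entry of the permutation into P by Schensted row insertion, recording in Q the position of each new cell.

Insert 2: appended to row 1. P = [[2]].
Insert 3: appended to row 1. P = [[2, 3]].
Insert 1: 1 bumps 2 from row 1; 2 starts row 2. P = [[1, 3], [2]].
Insert 4: appended to row 1. P = [[1, 3, 4], [2]].
Insert 5: appended to row 1. P = [[1, 3, 4, 5], [2]].

So P = [[1, 3, 4, 5], [2]], Q = [[1, 2, 4, 5], [3]].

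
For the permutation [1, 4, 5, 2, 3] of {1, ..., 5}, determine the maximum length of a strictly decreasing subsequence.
2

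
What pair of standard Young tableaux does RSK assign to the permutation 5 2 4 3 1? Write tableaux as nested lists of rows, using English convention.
P = [[1, 3], [2], [4], [5]], Q = [[1, 3], [2], [4], [5]]

Insert each entry of the permutation into P by Schensted row insertion, recording in Q the position of each new cell.

Insert 5: appended to row 1. P = [[5]].
Insert 2: 2 bumps 5 from row 1; 5 starts row 2. P = [[2], [5]].
Insert 4: appended to row 1. P = [[2, 4], [5]].
Insert 3: 3 bumps 4 from row 1; 4 bumps 5 from row 2; 5 starts row 3. P = [[2, 3], [4], [5]].
Insert 1: 1 bumps 2 from row 1; 2 bumps 4 from row 2; 4 bumps 5 from row 3; 5 starts row 4. P = [[1, 3], [2], [4], [5]].

So P = [[1, 3], [2], [4], [5]], Q = [[1, 3], [2], [4], [5]].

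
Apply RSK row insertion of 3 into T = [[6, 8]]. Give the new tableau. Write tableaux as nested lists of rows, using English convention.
[[3, 8], [6]]

In row 1, 3 replaces 6 (the leftmost entry greater than 3); 6 is bumped to row 2. 6 starts a new row 2. The new tableau is [[3, 8], [6]].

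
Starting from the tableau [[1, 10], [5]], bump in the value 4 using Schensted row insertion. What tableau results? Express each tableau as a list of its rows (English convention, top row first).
[[1, 4], [5, 10]]

In row 1, 4 replaces 10 (the leftmost entry greater than 4); 10 is bumped to row 2. 10 is appended to row 2. The new tableau is [[1, 4], [5, 10]].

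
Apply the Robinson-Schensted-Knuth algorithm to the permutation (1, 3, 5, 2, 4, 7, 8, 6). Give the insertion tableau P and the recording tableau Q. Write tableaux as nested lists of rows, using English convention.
P = [[1, 2, 4, 6, 8], [3, 5, 7]], Q = [[1, 2, 3, 6, 7], [4, 5, 8]]

Insert each entry of the permutation into P by Schensted row insertion, recording in Q the position of each new cell.

Insert 1: appended to row 1. P = [[1]].
Insert 3: appended to row 1. P = [[1, 3]].
Insert 5: appended to row 1. P = [[1, 3, 5]].
Insert 2: 2 bumps 3 from row 1; 3 starts row 2. P = [[1, 2, 5], [3]].
Insert 4: 4 bumps 5 from row 1; 5 appends to row 2. P = [[1, 2, 4], [3, 5]].
Insert 7: appended to row 1. P = [[1, 2, 4, 7], [3, 5]].
Insert 8: appended to row 1. P = [[1, 2, 4, 7, 8], [3, 5]].
Insert 6: 6 bumps 7 from row 1; 7 appends to row 2. P = [[1, 2, 4, 6, 8], [3, 5, 7]].

So P = [[1, 2, 4, 6, 8], [3, 5, 7]], Q = [[1, 2, 3, 6, 7], [4, 5, 8]].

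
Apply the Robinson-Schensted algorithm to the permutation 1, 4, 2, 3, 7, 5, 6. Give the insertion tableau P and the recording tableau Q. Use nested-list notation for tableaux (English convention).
P = [[1, 2, 3, 5, 6], [4, 7]], Q = [[1, 2, 4, 5, 7], [3, 6]]

Insert each entry of the permutation into P by Schensted row insertion, recording in Q the position of each new cell.

Insert 1: appended to row 1. P = [[1]].
Insert 4: appended to row 1. P = [[1, 4]].
Insert 2: 2 bumps 4 from row 1; 4 starts row 2. P = [[1, 2], [4]].
Insert 3: appended to row 1. P = [[1, 2, 3], [4]].
Insert 7: appended to row 1. P = [[1, 2, 3, 7], [4]].
Insert 5: 5 bumps 7 from row 1; 7 appends to row 2. P = [[1, 2, 3, 5], [4, 7]].
Insert 6: appended to row 1. P = [[1, 2, 3, 5, 6], [4, 7]].

So P = [[1, 2, 3, 5, 6], [4, 7]], Q = [[1, 2, 4, 5, 7], [3, 6]].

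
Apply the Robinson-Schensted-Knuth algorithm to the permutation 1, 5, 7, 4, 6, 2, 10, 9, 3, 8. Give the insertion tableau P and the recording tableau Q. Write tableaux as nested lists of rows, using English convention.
Insert each entry of the permutation into P by Schensted row insertion, recording in Q the position of each new cell.

Insert 1: appended to row 1. P = [[1]], Q = [[1]].
Insert 5: appended to row 1. P = [[1, 5]], Q = [[1, 2]].
Insert 7: appended to row 1. P = [[1, 5, 7]], Q = [[1, 2, 3]].
Insert 4: 4 bumps 5 from row 1; 5 starts row 2. P = [[1, 4, 7], [5]], Q = [[1, 2, 3], [4]].
Insert 6: 6 bumps 7 from row 1; 7 appends to row 2. P = [[1, 4, 6], [5, 7]], Q = [[1, 2, 3], [4, 5]].
Insert 2: 2 bumps 4 from row 1; 4 bumps 5 from row 2; 5 starts row 3. P = [[1, 2, 6], [4, 7], [5]], Q = [[1, 2, 3], [4, 5], [6]].
Insert 10: appended to row 1. P = [[1, 2, 6, 10], [4, 7], [5]], Q = [[1, 2, 3, 7], [4, 5], [6]].
Insert 9: 9 bumps 10 from row 1; 10 appends to row 2. P = [[1, 2, 6, 9], [4, 7, 10], [5]], Q = [[1, 2, 3, 7], [4, 5, 8], [6]].
Insert 3: 3 bumps 6 from row 1; 6 bumps 7 from row 2; 7 appends to row 3. P = [[1, 2, 3, 9], [4, 6, 10], [5, 7]], Q = [[1, 2, 3, 7], [4, 5, 8], [6, 9]].
Insert 8: 8 bumps 9 from row 1; 9 bumps 10 from row 2; 10 appends to row 3. P = [[1, 2, 3, 8], [4, 6, 9], [5, 7, 10]], Q = [[1, 2, 3, 7], [4, 5, 8], [6, 9, 10]].

So P = [[1, 2, 3, 8], [4, 6, 9], [5, 7, 10]], Q = [[1, 2, 3, 7], [4, 5, 8], [6, 9, 10]].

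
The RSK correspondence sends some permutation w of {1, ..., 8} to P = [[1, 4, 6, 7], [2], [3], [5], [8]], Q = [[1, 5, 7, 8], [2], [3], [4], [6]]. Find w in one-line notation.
Reverse the RSK construction: for i from n down to 1, find the cell of Q containing i, remove the entry at that cell from P, and reverse-bump it up through P; the value ejected from row 1 is w(i).

Step i=8: Q has 8 at row 1, column 4; remove that cell from P, ejecting 7. So w(8) = 7. P is now [[1, 4, 6], [2], [3], [5], [8]].
Step i=7: Q has 7 at row 1, column 3; remove that cell from P, ejecting 6. So w(7) = 6. P is now [[1, 4], [2], [3], [5], [8]].
Step i=6: Q has 6 at row 5, column 1; remove 8 from row 5 of P and reverse-bump: 8 enters row 4 and ejects 5; 5 enters row 3 and ejects 3; 3 enters row 2 and ejects 2; 2 enters row 1 and ejects 1. So w(6) = 1. P is now [[2, 4], [3], [5], [8]].
Step i=5: Q has 5 at row 1, column 2; remove that cell from P, ejecting 4. So w(5) = 4. P is now [[2], [3], [5], [8]].
Step i=4: Q has 4 at row 4, column 1; remove 8 from row 4 of P and reverse-bump: 8 enters row 3 and ejects 5; 5 enters row 2 and ejects 3; 3 enters row 1 and ejects 2. So w(4) = 2. P is now [[3], [5], [8]].
Step i=3: Q has 3 at row 3, column 1; remove 8 from row 3 of P and reverse-bump: 8 enters row 2 and ejects 5; 5 enters row 1 and ejects 3. So w(3) = 3. P is now [[5], [8]].
Step i=2: Q has 2 at row 2, column 1; remove 8 from row 2 of P and reverse-bump: 8 enters row 1 and ejects 5. So w(2) = 5. P is now [[8]].
Step i=1: Q has 1 at row 1, column 1; remove that cell from P, ejecting 8. So w(1) = 8. P is now [].

So w = 8 5 3 2 4 1 6 7.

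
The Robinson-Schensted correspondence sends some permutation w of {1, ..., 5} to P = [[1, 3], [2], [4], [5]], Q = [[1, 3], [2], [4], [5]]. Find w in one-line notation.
5 2 4 3 1

Reverse the RSK construction: for i from n down to 1, find the cell of Q containing i, remove the entry at that cell from P, and reverse-bump it up through P; the value ejected from row 1 is w(i).

Step i=5: Q has 5 at row 4, column 1; remove 5 from row 4 of P and reverse-bump: 5 enters row 3 and ejects 4; 4 enters row 2 and ejects 2; 2 enters row 1 and ejects 1. So w(5) = 1. P is now [[2, 3], [4], [5]].
Step i=4: Q has 4 at row 3, column 1; remove 5 from row 3 of P and reverse-bump: 5 enters row 2 and ejects 4; 4 enters row 1 and ejects 3. So w(4) = 3. P is now [[2, 4], [5]].
Step i=3: Q has 3 at row 1, column 2; remove that cell from P, ejecting 4. So w(3) = 4. P is now [[2], [5]].
Step i=2: Q has 2 at row 2, column 1; remove 5 from row 2 of P and reverse-bump: 5 enters row 1 and ejects 2. So w(2) = 2. P is now [[5]].
Step i=1: Q has 1 at row 1, column 1; remove that cell from P, ejecting 5. So w(1) = 5. P is now [].

So w = 5 2 4 3 1.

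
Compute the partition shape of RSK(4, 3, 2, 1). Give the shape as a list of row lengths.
[1, 1, 1, 1]

Row-insert each entry into an empty tableau.

After inserting 4: P = [[4]].
After inserting 3: P = [[3], [4]].
After inserting 2: P = [[2], [3], [4]].
After inserting 1: P = [[1], [2], [3], [4]].

The final insertion tableau P = [[1], [2], [3], [4]] has shape [1, 1, 1, 1].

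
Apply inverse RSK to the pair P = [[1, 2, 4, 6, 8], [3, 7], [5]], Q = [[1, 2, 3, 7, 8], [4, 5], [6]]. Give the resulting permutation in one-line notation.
Reverse the RSK construction: for i from n down to 1, find the cell of Q containing i, remove the entry at that cell from P, and reverse-bump it up through P; the value ejected from row 1 is w(i).

Step i=8: Q has 8 at row 1, column 5; remove that cell from P, ejecting 8. So w(8) = 8. P is now [[1, 2, 4, 6], [3, 7], [5]].
Step i=7: Q has 7 at row 1, column 4; remove that cell from P, ejecting 6. So w(7) = 6. P is now [[1, 2, 4], [3, 7], [5]].
Step i=6: Q has 6 at row 3, column 1; remove 5 from row 3 of P and reverse-bump: 5 enters row 2 and ejects 3; 3 enters row 1 and ejects 2. So w(6) = 2. P is now [[1, 3, 4], [5, 7]].
Step i=5: Q has 5 at row 2, column 2; remove 7 from row 2 of P and reverse-bump: 7 enters row 1 and ejects 4. So w(5) = 4. P is now [[1, 3, 7], [5]].
Step i=4: Q has 4 at row 2, column 1; remove 5 from row 2 of P and reverse-bump: 5 enters row 1 and ejects 3. So w(4) = 3. P is now [[1, 5, 7]].
Step i=3: Q has 3 at row 1, column 3; remove that cell from P, ejecting 7. So w(3) = 7. P is now [[1, 5]].
Step i=2: Q has 2 at row 1, column 2; remove that cell from P, ejecting 5. So w(2) = 5. P is now [[1]].
Step i=1: Q has 1 at row 1, column 1; remove that cell from P, ejecting 1. So w(1) = 1. P is now [].

So w = 1 5 7 3 4 2 6 8.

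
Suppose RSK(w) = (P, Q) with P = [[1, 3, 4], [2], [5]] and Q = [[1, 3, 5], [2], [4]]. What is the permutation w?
5 2 3 1 4

Reverse RSK: for i = n, n-1, ..., 1, locate i in Q, remove the corresponding corner cell from P, and reverse-bump its entry up through P; the value ejected from row 1 is w(i).

So w = 5 2 3 1 4.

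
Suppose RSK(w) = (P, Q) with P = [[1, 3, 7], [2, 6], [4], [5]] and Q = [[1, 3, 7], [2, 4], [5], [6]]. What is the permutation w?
5 2 6 4 3 1 7

Reverse RSK: for i = n, n-1, ..., 1, locate i in Q, remove the corresponding corner cell from P, and reverse-bump its entry up through P; the value ejected from row 1 is w(i).

So w = 5 2 6 4 3 1 7.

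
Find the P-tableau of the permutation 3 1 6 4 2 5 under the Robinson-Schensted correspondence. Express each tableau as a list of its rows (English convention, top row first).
P = [[1, 2, 5], [3, 4], [6]]

Insert 3: appended to row 1. P = [[3]].
Insert 1: 1 bumps 3 from row 1; 3 starts row 2. P = [[1], [3]].
Insert 6: appended to row 1. P = [[1, 6], [3]].
Insert 4: 4 bumps 6 from row 1; 6 appends to row 2. P = [[1, 4], [3, 6]].
Insert 2: 2 bumps 4 from row 1; 4 bumps 6 from row 2; 6 starts row 3. P = [[1, 2], [3, 4], [6]].
Insert 5: appended to row 1. P = [[1, 2, 5], [3, 4], [6]].

So P = [[1, 2, 5], [3, 4], [6]].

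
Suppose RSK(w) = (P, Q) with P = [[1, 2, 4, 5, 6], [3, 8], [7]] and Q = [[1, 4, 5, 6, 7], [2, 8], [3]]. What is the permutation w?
7 3 1 2 4 5 8 6

Reverse the RSK construction: for i from n down to 1, find the cell of Q containing i, remove the entry at that cell from P, and reverse-bump it up through P; the value ejected from row 1 is w(i).

Step i=8: Q has 8 at row 2, column 2; remove 8 from row 2 of P and reverse-bump: 8 enters row 1 and ejects 6. So w(8) = 6. P is now [[1, 2, 4, 5, 8], [3], [7]].
Step i=7: Q has 7 at row 1, column 5; remove that cell from P, ejecting 8. So w(7) = 8. P is now [[1, 2, 4, 5], [3], [7]].
Step i=6: Q has 6 at row 1, column 4; remove that cell from P, ejecting 5. So w(6) = 5. P is now [[1, 2, 4], [3], [7]].
Step i=5: Q has 5 at row 1, column 3; remove that cell from P, ejecting 4. So w(5) = 4. P is now [[1, 2], [3], [7]].
Step i=4: Q has 4 at row 1, column 2; remove that cell from P, ejecting 2. So w(4) = 2. P is now [[1], [3], [7]].
Step i=3: Q has 3 at row 3, column 1; remove 7 from row 3 of P and reverse-bump: 7 enters row 2 and ejects 3; 3 enters row 1 and ejects 1. So w(3) = 1. P is now [[3], [7]].
Step i=2: Q has 2 at row 2, column 1; remove 7 from row 2 of P and reverse-bump: 7 enters row 1 and ejects 3. So w(2) = 3. P is now [[7]].
Step i=1: Q has 1 at row 1, column 1; remove that cell from P, ejecting 7. So w(1) = 7. P is now [].

So w = 7 3 1 2 4 5 8 6.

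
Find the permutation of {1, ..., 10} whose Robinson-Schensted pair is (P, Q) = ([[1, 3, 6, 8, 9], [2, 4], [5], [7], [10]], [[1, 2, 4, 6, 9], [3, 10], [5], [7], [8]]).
2 10 5 7 6 8 4 1 9 3

Reverse the RSK construction: for i from n down to 1, find the cell of Q containing i, remove the entry at that cell from P, and reverse-bump it up through P; the value ejected from row 1 is w(i).

Step i=10: Q has 10 at row 2, column 2; remove 4 from row 2 of P and reverse-bump: 4 enters row 1 and ejects 3. So w(10) = 3. P is now [[1, 4, 6, 8, 9], [2], [5], [7], [10]].
Step i=9: Q has 9 at row 1, column 5; remove that cell from P, ejecting 9. So w(9) = 9. P is now [[1, 4, 6, 8], [2], [5], [7], [10]].
Step i=8: Q has 8 at row 5, column 1; remove 10 from row 5 of P and reverse-bump: 10 enters row 4 and ejects 7; 7 enters row 3 and ejects 5; 5 enters row 2 and ejects 2; 2 enters row 1 and ejects 1. So w(8) = 1. P is now [[2, 4, 6, 8], [5], [7], [10]].
Step i=7: Q has 7 at row 4, column 1; remove 10 from row 4 of P and reverse-bump: 10 enters row 3 and ejects 7; 7 enters row 2 and ejects 5; 5 enters row 1 and ejects 4. So w(7) = 4. P is now [[2, 5, 6, 8], [7], [10]].
Step i=6: Q has 6 at row 1, column 4; remove that cell from P, ejecting 8. So w(6) = 8. P is now [[2, 5, 6], [7], [10]].
Step i=5: Q has 5 at row 3, column 1; remove 10 from row 3 of P and reverse-bump: 10 enters row 2 and ejects 7; 7 enters row 1 and ejects 6. So w(5) = 6. P is now [[2, 5, 7], [10]].
Step i=4: Q has 4 at row 1, column 3; remove that cell from P, ejecting 7. So w(4) = 7. P is now [[2, 5], [10]].
Step i=3: Q has 3 at row 2, column 1; remove 10 from row 2 of P and reverse-bump: 10 enters row 1 and ejects 5. So w(3) = 5. P is now [[2, 10]].
Step i=2: Q has 2 at row 1, column 2; remove that cell from P, ejecting 10. So w(2) = 10. P is now [[2]].
Step i=1: Q has 1 at row 1, column 1; remove that cell from P, ejecting 2. So w(1) = 2. P is now [].

So w = 2 10 5 7 6 8 4 1 9 3.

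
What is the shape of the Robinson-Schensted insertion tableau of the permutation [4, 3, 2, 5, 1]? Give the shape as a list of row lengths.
[2, 1, 1, 1]

Row-insert each entry into an empty tableau.

After inserting 4: P = [[4]].
After inserting 3: P = [[3], [4]].
After inserting 2: P = [[2], [3], [4]].
After inserting 5: P = [[2, 5], [3], [4]].
After inserting 1: P = [[1, 5], [2], [3], [4]].

The final insertion tableau P = [[1, 5], [2], [3], [4]] has shape [2, 1, 1, 1].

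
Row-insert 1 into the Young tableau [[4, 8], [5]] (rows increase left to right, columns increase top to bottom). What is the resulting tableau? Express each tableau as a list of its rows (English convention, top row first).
In row 1, 1 replaces 4 (the leftmost entry greater than 1); 4 is bumped to row 2. In row 2, 4 replaces 5 (the leftmost entry greater than 4); 5 is bumped to row 3. 5 starts a new row 3. The new tableau is [[1, 8], [4], [5]].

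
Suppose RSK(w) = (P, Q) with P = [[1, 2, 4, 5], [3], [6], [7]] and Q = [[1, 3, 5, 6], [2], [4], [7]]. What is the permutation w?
7 1 6 3 4 5 2

Reverse RSK: for i = n, n-1, ..., 1, locate i in Q, remove the corresponding corner cell from P, and reverse-bump its entry up through P; the value ejected from row 1 is w(i).

So w = 7 1 6 3 4 5 2.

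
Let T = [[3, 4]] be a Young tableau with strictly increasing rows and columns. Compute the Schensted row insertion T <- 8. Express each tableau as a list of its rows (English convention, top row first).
[[3, 4, 8]]

8 is larger than every entry of row 1, so it is appended to row 1. The new tableau is [[3, 4, 8]].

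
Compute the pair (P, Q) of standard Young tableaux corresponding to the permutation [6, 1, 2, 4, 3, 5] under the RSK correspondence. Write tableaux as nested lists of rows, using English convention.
Insert each entry of the permutation into P by Schensted row insertion, recording in Q the position of each new cell.

Insert 6: appended to row 1. P = [[6]].
Insert 1: 1 bumps 6 from row 1; 6 starts row 2. P = [[1], [6]].
Insert 2: appended to row 1. P = [[1, 2], [6]].
Insert 4: appended to row 1. P = [[1, 2, 4], [6]].
Insert 3: 3 bumps 4 from row 1; 4 bumps 6 from row 2; 6 starts row 3. P = [[1, 2, 3], [4], [6]].
Insert 5: appended to row 1. P = [[1, 2, 3, 5], [4], [6]].

So P = [[1, 2, 3, 5], [4], [6]], Q = [[1, 3, 4, 6], [2], [5]].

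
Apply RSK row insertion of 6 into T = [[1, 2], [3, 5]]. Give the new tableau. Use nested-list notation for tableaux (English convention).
[[1, 2, 6], [3, 5]]

6 is larger than every entry of row 1, so it is appended to row 1. The new tableau is [[1, 2, 6], [3, 5]].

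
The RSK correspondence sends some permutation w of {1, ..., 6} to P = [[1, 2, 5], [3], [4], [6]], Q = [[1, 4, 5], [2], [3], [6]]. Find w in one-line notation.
6 4 1 3 5 2

Reverse the RSK construction: for i from n down to 1, find the cell of Q containing i, remove the entry at that cell from P, and reverse-bump it up through P; the value ejected from row 1 is w(i).

Step i=6: Q has 6 at row 4, column 1; remove 6 from row 4 of P and reverse-bump: 6 enters row 3 and ejects 4; 4 enters row 2 and ejects 3; 3 enters row 1 and ejects 2. So w(6) = 2. P is now [[1, 3, 5], [4], [6]].
Step i=5: Q has 5 at row 1, column 3; remove that cell from P, ejecting 5. So w(5) = 5. P is now [[1, 3], [4], [6]].
Step i=4: Q has 4 at row 1, column 2; remove that cell from P, ejecting 3. So w(4) = 3. P is now [[1], [4], [6]].
Step i=3: Q has 3 at row 3, column 1; remove 6 from row 3 of P and reverse-bump: 6 enters row 2 and ejects 4; 4 enters row 1 and ejects 1. So w(3) = 1. P is now [[4], [6]].
Step i=2: Q has 2 at row 2, column 1; remove 6 from row 2 of P and reverse-bump: 6 enters row 1 and ejects 4. So w(2) = 4. P is now [[6]].
Step i=1: Q has 1 at row 1, column 1; remove that cell from P, ejecting 6. So w(1) = 6. P is now [].

So w = 6 4 1 3 5 2.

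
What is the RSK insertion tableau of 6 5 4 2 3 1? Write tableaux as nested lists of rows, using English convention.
P = [[1, 3], [2], [4], [5], [6]]

Insert 6: appended to row 1. P = [[6]].
Insert 5: 5 bumps 6 from row 1; 6 starts row 2. P = [[5], [6]].
Insert 4: 4 bumps 5 from row 1; 5 bumps 6 from row 2; 6 starts row 3. P = [[4], [5], [6]].
Insert 2: 2 bumps 4 from row 1; 4 bumps 5 from row 2; 5 bumps 6 from row 3; 6 starts row 4. P = [[2], [4], [5], [6]].
Insert 3: appended to row 1. P = [[2, 3], [4], [5], [6]].
Insert 1: 1 bumps 2 from row 1; 2 bumps 4 from row 2; 4 bumps 5 from row 3; 5 bumps 6 from row 4; 6 starts row 5. P = [[1, 3], [2], [4], [5], [6]].

So P = [[1, 3], [2], [4], [5], [6]].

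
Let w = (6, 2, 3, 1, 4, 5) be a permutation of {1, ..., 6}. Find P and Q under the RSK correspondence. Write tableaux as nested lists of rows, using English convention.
Insert each entry of the permutation into P by Schensted row insertion, recording in Q the position of each new cell.

Insert 6: appended to row 1. P = [[6]].
Insert 2: 2 bumps 6 from row 1; 6 starts row 2. P = [[2], [6]].
Insert 3: appended to row 1. P = [[2, 3], [6]].
Insert 1: 1 bumps 2 from row 1; 2 bumps 6 from row 2; 6 starts row 3. P = [[1, 3], [2], [6]].
Insert 4: appended to row 1. P = [[1, 3, 4], [2], [6]].
Insert 5: appended to row 1. P = [[1, 3, 4, 5], [2], [6]].

So P = [[1, 3, 4, 5], [2], [6]], Q = [[1, 3, 5, 6], [2], [4]].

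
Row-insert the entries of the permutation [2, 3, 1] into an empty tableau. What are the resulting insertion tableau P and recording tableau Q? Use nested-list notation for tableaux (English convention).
Insert each entry of the permutation into P by Schensted row insertion, recording in Q the position of each new cell.

After inserting 2: P = [[2]].
After inserting 3: P = [[2, 3]].
After inserting 1: P = [[1, 3], [2]].

So P = [[1, 3], [2]], Q = [[1, 2], [3]].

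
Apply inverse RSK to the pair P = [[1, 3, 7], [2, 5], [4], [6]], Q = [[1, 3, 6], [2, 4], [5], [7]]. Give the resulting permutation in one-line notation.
Reverse RSK: for i = n, n-1, ..., 1, locate i in Q, remove the corresponding corner cell from P, and reverse-bump its entry up through P; the value ejected from row 1 is w(i).

So w = 4 2 6 5 3 7 1.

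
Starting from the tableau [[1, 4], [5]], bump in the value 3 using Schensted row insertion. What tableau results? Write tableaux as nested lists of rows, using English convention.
In row 1, 3 replaces 4 (the leftmost entry greater than 3); 4 is bumped to row 2. In row 2, 4 replaces 5 (the leftmost entry greater than 4); 5 is bumped to row 3. 5 starts a new row 3. The new tableau is [[1, 3], [4], [5]].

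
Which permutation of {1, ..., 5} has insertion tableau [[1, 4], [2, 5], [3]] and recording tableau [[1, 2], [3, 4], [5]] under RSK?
3 5 2 4 1

Reverse the RSK construction: for i from n down to 1, find the cell of Q containing i, remove the entry at that cell from P, and reverse-bump it up through P; the value ejected from row 1 is w(i).

Step i=5: Q has 5 at row 3, column 1; remove 3 from row 3 of P and reverse-bump: 3 enters row 2 and ejects 2; 2 enters row 1 and ejects 1. So w(5) = 1. P is now [[2, 4], [3, 5]].
Step i=4: Q has 4 at row 2, column 2; remove 5 from row 2 of P and reverse-bump: 5 enters row 1 and ejects 4. So w(4) = 4. P is now [[2, 5], [3]].
Step i=3: Q has 3 at row 2, column 1; remove 3 from row 2 of P and reverse-bump: 3 enters row 1 and ejects 2. So w(3) = 2. P is now [[3, 5]].
Step i=2: Q has 2 at row 1, column 2; remove that cell from P, ejecting 5. So w(2) = 5. P is now [[3]].
Step i=1: Q has 1 at row 1, column 1; remove that cell from P, ejecting 3. So w(1) = 3. P is now [].

So w = 3 5 2 4 1.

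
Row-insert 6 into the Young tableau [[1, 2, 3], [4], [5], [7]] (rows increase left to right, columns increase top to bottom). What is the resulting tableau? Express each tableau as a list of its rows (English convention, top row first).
6 is larger than every entry of row 1, so it is appended to row 1. The new tableau is [[1, 2, 3, 6], [4], [5], [7]].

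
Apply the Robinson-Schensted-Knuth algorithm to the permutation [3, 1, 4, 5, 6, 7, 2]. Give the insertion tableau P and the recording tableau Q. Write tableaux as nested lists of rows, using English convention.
Insert each entry of the permutation into P by Schensted row insertion, recording in Q the position of each new cell.

Insert 3: appended to row 1. P = [[3]].
Insert 1: 1 bumps 3 from row 1; 3 starts row 2. P = [[1], [3]].
Insert 4: appended to row 1. P = [[1, 4], [3]].
Insert 5: appended to row 1. P = [[1, 4, 5], [3]].
Insert 6: appended to row 1. P = [[1, 4, 5, 6], [3]].
Insert 7: appended to row 1. P = [[1, 4, 5, 6, 7], [3]].
Insert 2: 2 bumps 4 from row 1; 4 appends to row 2. P = [[1, 2, 5, 6, 7], [3, 4]].

So P = [[1, 2, 5, 6, 7], [3, 4]], Q = [[1, 3, 4, 5, 6], [2, 7]].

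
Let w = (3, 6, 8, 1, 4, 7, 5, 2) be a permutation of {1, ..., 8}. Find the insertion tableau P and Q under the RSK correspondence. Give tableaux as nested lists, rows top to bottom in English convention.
Insert each entry of the permutation into P by Schensted row insertion, recording in Q the position of each new cell.

After inserting 3: P = [[3]].
After inserting 6: P = [[3, 6]].
After inserting 8: P = [[3, 6, 8]].
After inserting 1: P = [[1, 6, 8], [3]].
After inserting 4: P = [[1, 4, 8], [3, 6]].
After inserting 7: P = [[1, 4, 7], [3, 6, 8]].
After inserting 5: P = [[1, 4, 5], [3, 6, 7], [8]].
After inserting 2: P = [[1, 2, 5], [3, 4, 7], [6], [8]].

So P = [[1, 2, 5], [3, 4, 7], [6], [8]], Q = [[1, 2, 3], [4, 5, 6], [7], [8]].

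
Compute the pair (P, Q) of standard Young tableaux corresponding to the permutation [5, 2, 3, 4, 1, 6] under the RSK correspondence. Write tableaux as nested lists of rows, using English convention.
P = [[1, 3, 4, 6], [2], [5]], Q = [[1, 3, 4, 6], [2], [5]]

Insert each entry of the permutation into P by Schensted row insertion, recording in Q the position of each new cell.

Insert 5: appended to row 1. P = [[5]].
Insert 2: 2 bumps 5 from row 1; 5 starts row 2. P = [[2], [5]].
Insert 3: appended to row 1. P = [[2, 3], [5]].
Insert 4: appended to row 1. P = [[2, 3, 4], [5]].
Insert 1: 1 bumps 2 from row 1; 2 bumps 5 from row 2; 5 starts row 3. P = [[1, 3, 4], [2], [5]].
Insert 6: appended to row 1. P = [[1, 3, 4, 6], [2], [5]].

So P = [[1, 3, 4, 6], [2], [5]], Q = [[1, 3, 4, 6], [2], [5]].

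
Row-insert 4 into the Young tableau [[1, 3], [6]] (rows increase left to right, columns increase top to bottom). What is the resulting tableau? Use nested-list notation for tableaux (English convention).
[[1, 3, 4], [6]]

4 is larger than every entry of row 1, so it is appended to row 1. The new tableau is [[1, 3, 4], [6]].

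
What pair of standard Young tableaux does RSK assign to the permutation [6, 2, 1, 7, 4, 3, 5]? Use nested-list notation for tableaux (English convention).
Insert each entry of the permutation into P by Schensted row insertion, recording in Q the position of each new cell.

Insert 6: appended to row 1. P = [[6]], Q = [[1]].
Insert 2: 2 bumps 6 from row 1; 6 starts row 2. P = [[2], [6]], Q = [[1], [2]].
Insert 1: 1 bumps 2 from row 1; 2 bumps 6 from row 2; 6 starts row 3. P = [[1], [2], [6]], Q = [[1], [2], [3]].
Insert 7: appended to row 1. P = [[1, 7], [2], [6]], Q = [[1, 4], [2], [3]].
Insert 4: 4 bumps 7 from row 1; 7 appends to row 2. P = [[1, 4], [2, 7], [6]], Q = [[1, 4], [2, 5], [3]].
Insert 3: 3 bumps 4 from row 1; 4 bumps 7 from row 2; 7 appends to row 3. P = [[1, 3], [2, 4], [6, 7]], Q = [[1, 4], [2, 5], [3, 6]].
Insert 5: appended to row 1. P = [[1, 3, 5], [2, 4], [6, 7]], Q = [[1, 4, 7], [2, 5], [3, 6]].

So P = [[1, 3, 5], [2, 4], [6, 7]], Q = [[1, 4, 7], [2, 5], [3, 6]].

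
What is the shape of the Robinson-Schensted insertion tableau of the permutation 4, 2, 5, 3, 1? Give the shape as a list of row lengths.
Row-insert each entry into an empty tableau.

After inserting 4: P = [[4]].
After inserting 2: P = [[2], [4]].
After inserting 5: P = [[2, 5], [4]].
After inserting 3: P = [[2, 3], [4, 5]].
After inserting 1: P = [[1, 3], [2, 5], [4]].

The final insertion tableau P = [[1, 3], [2, 5], [4]] has shape [2, 2, 1].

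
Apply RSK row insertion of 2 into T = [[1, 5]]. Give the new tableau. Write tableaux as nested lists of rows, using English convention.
In row 1, 2 replaces 5 (the leftmost entry greater than 2); 5 is bumped to row 2. 5 starts a new row 2. The new tableau is [[1, 2], [5]].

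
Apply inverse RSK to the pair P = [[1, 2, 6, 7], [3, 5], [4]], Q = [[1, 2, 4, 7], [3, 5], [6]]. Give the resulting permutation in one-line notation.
4 5 1 6 3 2 7

Reverse the RSK construction: for i from n down to 1, find the cell of Q containing i, remove the entry at that cell from P, and reverse-bump it up through P; the value ejected from row 1 is w(i).

Step i=7: Q has 7 at row 1, column 4; remove that cell from P, ejecting 7. So w(7) = 7. P is now [[1, 2, 6], [3, 5], [4]].
Step i=6: Q has 6 at row 3, column 1; remove 4 from row 3 of P and reverse-bump: 4 enters row 2 and ejects 3; 3 enters row 1 and ejects 2. So w(6) = 2. P is now [[1, 3, 6], [4, 5]].
Step i=5: Q has 5 at row 2, column 2; remove 5 from row 2 of P and reverse-bump: 5 enters row 1 and ejects 3. So w(5) = 3. P is now [[1, 5, 6], [4]].
Step i=4: Q has 4 at row 1, column 3; remove that cell from P, ejecting 6. So w(4) = 6. P is now [[1, 5], [4]].
Step i=3: Q has 3 at row 2, column 1; remove 4 from row 2 of P and reverse-bump: 4 enters row 1 and ejects 1. So w(3) = 1. P is now [[4, 5]].
Step i=2: Q has 2 at row 1, column 2; remove that cell from P, ejecting 5. So w(2) = 5. P is now [[4]].
Step i=1: Q has 1 at row 1, column 1; remove that cell from P, ejecting 4. So w(1) = 4. P is now [].

So w = 4 5 1 6 3 2 7.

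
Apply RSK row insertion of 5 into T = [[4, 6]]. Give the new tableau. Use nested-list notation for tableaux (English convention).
In row 1, 5 replaces 6 (the leftmost entry greater than 5); 6 is bumped to row 2. 6 starts a new row 2. The new tableau is [[4, 5], [6]].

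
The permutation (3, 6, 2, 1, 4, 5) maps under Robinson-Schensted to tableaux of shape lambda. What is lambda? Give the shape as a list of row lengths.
[3, 2, 1]

RSK row insertion gives P = [[1, 4, 5], [2, 6], [3]], which has shape [3, 2, 1].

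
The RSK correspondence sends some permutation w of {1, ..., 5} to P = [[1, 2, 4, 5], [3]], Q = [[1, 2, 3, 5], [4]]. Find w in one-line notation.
Reverse the RSK construction: for i from n down to 1, find the cell of Q containing i, remove the entry at that cell from P, and reverse-bump it up through P; the value ejected from row 1 is w(i).

Step i=5: Q has 5 at row 1, column 4; remove that cell from P, ejecting 5. So w(5) = 5. P is now [[1, 2, 4], [3]].
Step i=4: Q has 4 at row 2, column 1; remove 3 from row 2 of P and reverse-bump: 3 enters row 1 and ejects 2. So w(4) = 2. P is now [[1, 3, 4]].
Step i=3: Q has 3 at row 1, column 3; remove that cell from P, ejecting 4. So w(3) = 4. P is now [[1, 3]].
Step i=2: Q has 2 at row 1, column 2; remove that cell from P, ejecting 3. So w(2) = 3. P is now [[1]].
Step i=1: Q has 1 at row 1, column 1; remove that cell from P, ejecting 1. So w(1) = 1. P is now [].

So w = 1 3 4 2 5.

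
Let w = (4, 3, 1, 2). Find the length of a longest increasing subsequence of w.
2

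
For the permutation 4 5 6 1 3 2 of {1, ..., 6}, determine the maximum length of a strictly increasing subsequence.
3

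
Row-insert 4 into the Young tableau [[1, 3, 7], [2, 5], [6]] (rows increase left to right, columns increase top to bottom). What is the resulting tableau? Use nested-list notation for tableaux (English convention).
[[1, 3, 4], [2, 5, 7], [6]]

In row 1, 4 replaces 7 (the leftmost entry greater than 4); 7 is bumped to row 2. 7 is appended to row 2. The new tableau is [[1, 3, 4], [2, 5, 7], [6]].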